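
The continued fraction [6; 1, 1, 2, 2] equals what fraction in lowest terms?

Using pₖ = aₖpₖ₋₁ + pₖ₋₂ and qₖ = aₖqₖ₋₁ + qₖ₋₂:
  k=0: a=6, p=6, q=1
  k=1: a=1, p=7, q=1
  k=2: a=1, p=13, q=2
  k=3: a=2, p=33, q=5
  k=4: a=2, p=79, q=12

79/12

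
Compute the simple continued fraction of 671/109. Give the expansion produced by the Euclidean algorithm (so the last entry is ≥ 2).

671 = 6*109 + 17
109 = 6*17 + 7
17 = 2*7 + 3
7 = 2*3 + 1
3 = 3*1 + 0  (stop)
So 671/109 = [6; 6, 2, 2, 3].

[6; 6, 2, 2, 3]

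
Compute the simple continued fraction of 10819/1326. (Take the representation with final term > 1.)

10819 = 8*1326 + 211
1326 = 6*211 + 60
211 = 3*60 + 31
60 = 1*31 + 29
31 = 1*29 + 2
29 = 14*2 + 1
2 = 2*1 + 0  (stop)
So 10819/1326 = [8; 6, 3, 1, 1, 14, 2].

[8; 6, 3, 1, 1, 14, 2]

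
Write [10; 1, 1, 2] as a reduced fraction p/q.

53/5

Fold from the inside: start with 2/1.
  1 + 1/2 = 3/2
  1 + 2/3 = 5/3
  10 + 3/5 = 53/5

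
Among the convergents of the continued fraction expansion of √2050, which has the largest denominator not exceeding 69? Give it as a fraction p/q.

√2050 = [45; 3, 1, 1, 1, 1, 3, 90, …] (period length 7).
Convergents:
  p_0/q_0 = 45/1
  p_1/q_1 = 136/3
  p_2/q_2 = 181/4
  p_3/q_3 = 317/7
  p_4/q_4 = 498/11
  p_5/q_5 = 815/18
  p_6/q_6 = 2943/65
  p_7/q_7 = 265685/5868
q_6 = 65 ≤ 69 < 5868 = q_7, so the answer is 2943/65.

2943/65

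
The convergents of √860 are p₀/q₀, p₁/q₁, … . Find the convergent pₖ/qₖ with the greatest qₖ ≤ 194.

3871/132

√860 = [29; 3, 14, 3, 58, …] (period length 4).
Convergents:
  p_0/q_0 = 29/1
  p_1/q_1 = 88/3
  p_2/q_2 = 1261/43
  p_3/q_3 = 3871/132
  p_4/q_4 = 225779/7699
q_3 = 132 ≤ 194 < 7699 = q_4, so the answer is 3871/132.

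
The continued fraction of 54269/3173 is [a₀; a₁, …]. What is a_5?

54269 = 17·3173 + 328   →  a_0 = 17
3173 = 9·328 + 221   →  a_1 = 9
328 = 1·221 + 107   →  a_2 = 1
221 = 2·107 + 7   →  a_3 = 2
107 = 15·7 + 2   →  a_4 = 15
7 = 3·2 + 1   →  a_5 = 3

3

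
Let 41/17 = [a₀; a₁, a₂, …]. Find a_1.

41 = 2·17 + 7   →  a_0 = 2
17 = 2·7 + 3   →  a_1 = 2

2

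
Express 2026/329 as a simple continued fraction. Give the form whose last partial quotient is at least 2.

[6; 6, 3, 17]

2026 = 6*329 + 52
329 = 6*52 + 17
52 = 3*17 + 1
17 = 17*1 + 0  (stop)
So 2026/329 = [6; 6, 3, 17].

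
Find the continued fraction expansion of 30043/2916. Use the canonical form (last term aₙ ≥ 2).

[10; 3, 3, 3, 3, 1, 9, 2]

30043 = 10×2916 + 883
2916 = 3×883 + 267
883 = 3×267 + 82
267 = 3×82 + 21
82 = 3×21 + 19
21 = 1×19 + 2
19 = 9×2 + 1
2 = 2×1 + 0  (stop)
So 30043/2916 = [10; 3, 3, 3, 3, 1, 9, 2].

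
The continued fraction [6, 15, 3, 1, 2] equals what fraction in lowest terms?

Fold from the inside: start with 2/1.
  1 + 1/2 = 3/2
  3 + 2/3 = 11/3
  15 + 3/11 = 168/11
  6 + 11/168 = 1019/168

1019/168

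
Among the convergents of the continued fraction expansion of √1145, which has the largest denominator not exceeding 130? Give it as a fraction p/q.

√1145 = [33; 1, 5, 5, 1, 66, …] (period length 5).
Convergents:
  p_0/q_0 = 33/1
  p_1/q_1 = 34/1
  p_2/q_2 = 203/6
  p_3/q_3 = 1049/31
  p_4/q_4 = 1252/37
  p_5/q_5 = 83681/2473
q_4 = 37 ≤ 130 < 2473 = q_5, so the answer is 1252/37.

1252/37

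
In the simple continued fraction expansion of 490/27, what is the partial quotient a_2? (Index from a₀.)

490 = 18·27 + 4   →  a_0 = 18
27 = 6·4 + 3   →  a_1 = 6
4 = 1·3 + 1   →  a_2 = 1

1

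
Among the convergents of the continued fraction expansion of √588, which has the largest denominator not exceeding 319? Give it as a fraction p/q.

√588 = [24; 4, 48, …] (period length 2).
Convergents:
  p_0/q_0 = 24/1
  p_1/q_1 = 97/4
  p_2/q_2 = 4680/193
  p_3/q_3 = 18817/776
q_2 = 193 ≤ 319 < 776 = q_3, so the answer is 4680/193.

4680/193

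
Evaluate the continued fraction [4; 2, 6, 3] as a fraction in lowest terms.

183/41

Using pₖ = aₖpₖ₋₁ + pₖ₋₂ and qₖ = aₖqₖ₋₁ + qₖ₋₂:
  k=0: a=4, p=4, q=1
  k=1: a=2, p=9, q=2
  k=2: a=6, p=58, q=13
  k=3: a=3, p=183, q=41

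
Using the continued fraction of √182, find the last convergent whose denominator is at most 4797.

38597/2861

√182 = [13; 2, 26, …] (period length 2).
Convergents:
  p_0/q_0 = 13/1
  p_1/q_1 = 27/2
  p_2/q_2 = 715/53
  p_3/q_3 = 1457/108
  p_4/q_4 = 38597/2861
  p_5/q_5 = 78651/5830
q_4 = 2861 ≤ 4797 < 5830 = q_5, so the answer is 38597/2861.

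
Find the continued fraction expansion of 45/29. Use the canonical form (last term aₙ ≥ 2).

[1; 1, 1, 4, 3]

45 = 1·29 + 16
29 = 1·16 + 13
16 = 1·13 + 3
13 = 4·3 + 1
3 = 3·1 + 0  (stop)
So 45/29 = [1; 1, 1, 4, 3].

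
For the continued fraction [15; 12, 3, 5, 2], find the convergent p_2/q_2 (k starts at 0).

Using pₖ = aₖpₖ₋₁ + pₖ₋₂, qₖ = aₖqₖ₋₁ + qₖ₋₂ (with p₋₁=1, p₋₂=0, q₋₁=0, q₋₂=1):
  k=0: a=15, p=15, q=1
  k=1: a=12, p=181, q=12
  k=2: a=3, p=558, q=37

558/37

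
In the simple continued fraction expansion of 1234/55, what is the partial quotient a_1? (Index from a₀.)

2

1234 = 22·55 + 24   →  a_0 = 22
55 = 2·24 + 7   →  a_1 = 2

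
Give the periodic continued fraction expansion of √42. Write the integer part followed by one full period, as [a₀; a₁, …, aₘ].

a₀ = ⌊√42⌋ = 6.
With m₀=0, d₀=1 and mₖ₊₁ = dₖaₖ − mₖ, dₖ₊₁ = (n − mₖ₊₁²)/dₖ, aₖ₊₁ = ⌊(a₀+mₖ₊₁)/dₖ₊₁⌋:
  k=1: m=6, d=6, a=2
  k=2: m=6, d=1, a=12
d=1 and a=2a₀=12 at k=2, so the next step gives (m, d) = (6, 6) again — its k=1 value — and the period has length 2.

[6; 2, 12]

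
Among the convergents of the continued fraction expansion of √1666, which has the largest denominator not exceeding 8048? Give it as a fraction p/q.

200369/4909

√1666 = [40; 1, 4, 2, 4, 1, 80, …] (period length 6).
Convergents:
  p_0/q_0 = 40/1
  p_1/q_1 = 41/1
  p_2/q_2 = 204/5
  p_3/q_3 = 449/11
  p_4/q_4 = 2000/49
  p_5/q_5 = 2449/60
  p_6/q_6 = 197920/4849
  p_7/q_7 = 200369/4909
  p_8/q_8 = 999396/24485
q_7 = 4909 ≤ 8048 < 24485 = q_8, so the answer is 200369/4909.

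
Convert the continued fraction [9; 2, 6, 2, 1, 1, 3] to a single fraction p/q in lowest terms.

Fold from the inside: start with 3/1.
  1 + 1/3 = 4/3
  1 + 3/4 = 7/4
  2 + 4/7 = 18/7
  6 + 7/18 = 115/18
  2 + 18/115 = 248/115
  9 + 115/248 = 2347/248

2347/248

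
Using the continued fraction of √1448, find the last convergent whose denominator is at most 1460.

√1448 = [38; 19, 76, …] (period length 2).
Convergents:
  p_0/q_0 = 38/1
  p_1/q_1 = 723/19
  p_2/q_2 = 54986/1445
  p_3/q_3 = 1045457/27474
q_2 = 1445 ≤ 1460 < 27474 = q_3, so the answer is 54986/1445.

54986/1445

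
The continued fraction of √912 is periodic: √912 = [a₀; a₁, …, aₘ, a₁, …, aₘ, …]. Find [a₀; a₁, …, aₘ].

a₀ = ⌊√912⌋ = 30.
With m₀=0, d₀=1 and mₖ₊₁ = dₖaₖ − mₖ, dₖ₊₁ = (n − mₖ₊₁²)/dₖ, aₖ₊₁ = ⌊(a₀+mₖ₊₁)/dₖ₊₁⌋:
  k=1: m=30, d=12, a=5
  k=2: m=30, d=1, a=60
d=1 and a=2a₀=60 at k=2, so the next step gives (m, d) = (30, 12) again — its k=1 value — and the period has length 2.

[30; 5, 60]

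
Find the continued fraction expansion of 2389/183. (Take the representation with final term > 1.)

2389 = 13×183 + 10
183 = 18×10 + 3
10 = 3×3 + 1
3 = 3×1 + 0  (stop)
So 2389/183 = [13; 18, 3, 3].

[13; 18, 3, 3]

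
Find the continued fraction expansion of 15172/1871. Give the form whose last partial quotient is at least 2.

15172 = 8·1871 + 204
1871 = 9·204 + 35
204 = 5·35 + 29
35 = 1·29 + 6
29 = 4·6 + 5
6 = 1·5 + 1
5 = 5·1 + 0  (stop)
So 15172/1871 = [8; 9, 5, 1, 4, 1, 5].

[8; 9, 5, 1, 4, 1, 5]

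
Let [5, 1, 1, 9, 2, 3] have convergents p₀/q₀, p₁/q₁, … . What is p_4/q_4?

221/40

Using pₖ = aₖpₖ₋₁ + pₖ₋₂, qₖ = aₖqₖ₋₁ + qₖ₋₂ (with p₋₁=1, p₋₂=0, q₋₁=0, q₋₂=1):
  k=0: a=5, p=5, q=1
  k=1: a=1, p=6, q=1
  k=2: a=1, p=11, q=2
  k=3: a=9, p=105, q=19
  k=4: a=2, p=221, q=40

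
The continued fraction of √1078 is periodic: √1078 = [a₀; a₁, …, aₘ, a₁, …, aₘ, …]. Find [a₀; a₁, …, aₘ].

[32; 1, 4, 1, 64]

a₀ = ⌊√1078⌋ = 32.
With m₀=0, d₀=1 and mₖ₊₁ = dₖaₖ − mₖ, dₖ₊₁ = (n − mₖ₊₁²)/dₖ, aₖ₊₁ = ⌊(a₀+mₖ₊₁)/dₖ₊₁⌋:
  k=1: m=32, d=54, a=1
  k=2: m=22, d=11, a=4
  k=3: m=22, d=54, a=1
  k=4: m=32, d=1, a=64
d=1 and a=2a₀=64 at k=4, so the next step gives (m, d) = (32, 54) again — its k=1 value — and the period has length 4.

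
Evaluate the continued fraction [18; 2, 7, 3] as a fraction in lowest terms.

868/47

Fold from the inside: start with 3/1.
  7 + 1/3 = 22/3
  2 + 3/22 = 47/22
  18 + 22/47 = 868/47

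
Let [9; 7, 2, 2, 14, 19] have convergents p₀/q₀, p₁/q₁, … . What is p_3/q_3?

338/37

Using pₖ = aₖpₖ₋₁ + pₖ₋₂, qₖ = aₖqₖ₋₁ + qₖ₋₂ (with p₋₁=1, p₋₂=0, q₋₁=0, q₋₂=1):
  k=0: a=9, p=9, q=1
  k=1: a=7, p=64, q=7
  k=2: a=2, p=137, q=15
  k=3: a=2, p=338, q=37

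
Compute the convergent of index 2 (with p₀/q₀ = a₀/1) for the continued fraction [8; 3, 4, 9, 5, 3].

108/13

Using pₖ = aₖpₖ₋₁ + pₖ₋₂, qₖ = aₖqₖ₋₁ + qₖ₋₂ (with p₋₁=1, p₋₂=0, q₋₁=0, q₋₂=1):
  k=0: a=8, p=8, q=1
  k=1: a=3, p=25, q=3
  k=2: a=4, p=108, q=13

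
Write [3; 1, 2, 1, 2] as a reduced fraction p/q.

41/11

Fold from the inside: start with 2/1.
  1 + 1/2 = 3/2
  2 + 2/3 = 8/3
  1 + 3/8 = 11/8
  3 + 8/11 = 41/11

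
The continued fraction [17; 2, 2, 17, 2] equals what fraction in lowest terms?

Using pₖ = aₖpₖ₋₁ + pₖ₋₂ and qₖ = aₖqₖ₋₁ + qₖ₋₂:
  k=0: a=17, p=17, q=1
  k=1: a=2, p=35, q=2
  k=2: a=2, p=87, q=5
  k=3: a=17, p=1514, q=87
  k=4: a=2, p=3115, q=179

3115/179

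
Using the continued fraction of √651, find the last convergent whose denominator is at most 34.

√651 = [25; 1, 1, 16, 1, 1, 50, …] (period length 6).
Convergents:
  p_0/q_0 = 25/1
  p_1/q_1 = 26/1
  p_2/q_2 = 51/2
  p_3/q_3 = 842/33
  p_4/q_4 = 893/35
q_3 = 33 ≤ 34 < 35 = q_4, so the answer is 842/33.

842/33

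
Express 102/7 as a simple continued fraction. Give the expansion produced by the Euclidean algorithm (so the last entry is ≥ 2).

102 = 14·7 + 4
7 = 1·4 + 3
4 = 1·3 + 1
3 = 3·1 + 0  (stop)
So 102/7 = [14; 1, 1, 3].

[14; 1, 1, 3]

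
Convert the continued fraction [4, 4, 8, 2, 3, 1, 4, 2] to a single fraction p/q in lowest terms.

Fold from the inside: start with 2/1.
  4 + 1/2 = 9/2
  1 + 2/9 = 11/9
  3 + 9/11 = 42/11
  2 + 11/42 = 95/42
  8 + 42/95 = 802/95
  4 + 95/802 = 3303/802
  4 + 802/3303 = 14014/3303

14014/3303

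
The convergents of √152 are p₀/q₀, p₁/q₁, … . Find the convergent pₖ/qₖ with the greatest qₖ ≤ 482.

2737/222

√152 = [12; 3, 24, …] (period length 2).
Convergents:
  p_0/q_0 = 12/1
  p_1/q_1 = 37/3
  p_2/q_2 = 900/73
  p_3/q_3 = 2737/222
  p_4/q_4 = 66588/5401
q_3 = 222 ≤ 482 < 5401 = q_4, so the answer is 2737/222.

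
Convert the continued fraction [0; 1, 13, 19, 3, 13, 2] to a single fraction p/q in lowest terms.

Fold from the inside: start with 2/1.
  13 + 1/2 = 27/2
  3 + 2/27 = 83/27
  19 + 27/83 = 1604/83
  13 + 83/1604 = 20935/1604
  1 + 1604/20935 = 22539/20935
  0 + 20935/22539 = 20935/22539

20935/22539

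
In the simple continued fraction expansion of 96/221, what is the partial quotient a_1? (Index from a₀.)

2

96 = 0·221 + 96   →  a_0 = 0
221 = 2·96 + 29   →  a_1 = 2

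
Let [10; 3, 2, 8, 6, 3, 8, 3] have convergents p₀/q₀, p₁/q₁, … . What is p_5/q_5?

Using pₖ = aₖpₖ₋₁ + pₖ₋₂, qₖ = aₖqₖ₋₁ + qₖ₋₂ (with p₋₁=1, p₋₂=0, q₋₁=0, q₋₂=1):
  k=0: a=10, p=10, q=1
  k=1: a=3, p=31, q=3
  k=2: a=2, p=72, q=7
  k=3: a=8, p=607, q=59
  k=4: a=6, p=3714, q=361
  k=5: a=3, p=11749, q=1142

11749/1142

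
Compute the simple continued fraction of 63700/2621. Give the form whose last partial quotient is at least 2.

[24; 3, 3, 2, 2, 2, 19]

63700 = 24·2621 + 796
2621 = 3·796 + 233
796 = 3·233 + 97
233 = 2·97 + 39
97 = 2·39 + 19
39 = 2·19 + 1
19 = 19·1 + 0  (stop)
So 63700/2621 = [24; 3, 3, 2, 2, 2, 19].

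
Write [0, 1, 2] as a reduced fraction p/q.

Using pₖ = aₖpₖ₋₁ + pₖ₋₂ and qₖ = aₖqₖ₋₁ + qₖ₋₂:
  k=0: a=0, p=0, q=1
  k=1: a=1, p=1, q=1
  k=2: a=2, p=2, q=3

2/3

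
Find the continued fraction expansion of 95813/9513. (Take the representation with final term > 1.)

[10; 13, 1, 12, 1, 15, 3]

95813 = 10*9513 + 683
9513 = 13*683 + 634
683 = 1*634 + 49
634 = 12*49 + 46
49 = 1*46 + 3
46 = 15*3 + 1
3 = 3*1 + 0  (stop)
So 95813/9513 = [10; 13, 1, 12, 1, 15, 3].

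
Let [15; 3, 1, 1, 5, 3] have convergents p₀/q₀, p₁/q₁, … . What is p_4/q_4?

596/39

Using pₖ = aₖpₖ₋₁ + pₖ₋₂, qₖ = aₖqₖ₋₁ + qₖ₋₂ (with p₋₁=1, p₋₂=0, q₋₁=0, q₋₂=1):
  k=0: a=15, p=15, q=1
  k=1: a=3, p=46, q=3
  k=2: a=1, p=61, q=4
  k=3: a=1, p=107, q=7
  k=4: a=5, p=596, q=39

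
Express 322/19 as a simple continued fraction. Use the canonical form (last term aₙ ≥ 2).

322 = 16*19 + 18
19 = 1*18 + 1
18 = 18*1 + 0  (stop)
So 322/19 = [16; 1, 18].

[16; 1, 18]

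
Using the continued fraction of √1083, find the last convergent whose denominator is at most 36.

√1083 = [32; 1, 9, 1, 64, …] (period length 4).
Convergents:
  p_0/q_0 = 32/1
  p_1/q_1 = 33/1
  p_2/q_2 = 329/10
  p_3/q_3 = 362/11
  p_4/q_4 = 23497/714
q_3 = 11 ≤ 36 < 714 = q_4, so the answer is 362/11.

362/11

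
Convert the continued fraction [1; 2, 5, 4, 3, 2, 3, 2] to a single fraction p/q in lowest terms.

3941/2706

Fold from the inside: start with 2/1.
  3 + 1/2 = 7/2
  2 + 2/7 = 16/7
  3 + 7/16 = 55/16
  4 + 16/55 = 236/55
  5 + 55/236 = 1235/236
  2 + 236/1235 = 2706/1235
  1 + 1235/2706 = 3941/2706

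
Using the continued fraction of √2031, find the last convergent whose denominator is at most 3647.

√2031 = [45; 15, 90, …] (period length 2).
Convergents:
  p_0/q_0 = 45/1
  p_1/q_1 = 676/15
  p_2/q_2 = 60885/1351
  p_3/q_3 = 913951/20280
q_2 = 1351 ≤ 3647 < 20280 = q_3, so the answer is 60885/1351.

60885/1351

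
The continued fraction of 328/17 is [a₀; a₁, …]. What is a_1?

328 = 19·17 + 5   →  a_0 = 19
17 = 3·5 + 2   →  a_1 = 3

3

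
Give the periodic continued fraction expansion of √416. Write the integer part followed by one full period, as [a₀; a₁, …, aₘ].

[20; 2, 1, 1, 9, 1, 1, 2, 40]

a₀ = ⌊√416⌋ = 20.
With m₀=0, d₀=1 and mₖ₊₁ = dₖaₖ − mₖ, dₖ₊₁ = (n − mₖ₊₁²)/dₖ, aₖ₊₁ = ⌊(a₀+mₖ₊₁)/dₖ₊₁⌋:
  k=1: m=20, d=16, a=2
  k=2: m=12, d=17, a=1
  k=3: m=5, d=23, a=1
  k=4: m=18, d=4, a=9
  k=5: m=18, d=23, a=1
  k=6: m=5, d=17, a=1
  k=7: m=12, d=16, a=2
  k=8: m=20, d=1, a=40
d=1 and a=2a₀=40 at k=8, so the next step gives (m, d) = (20, 16) again — its k=1 value — and the period has length 8.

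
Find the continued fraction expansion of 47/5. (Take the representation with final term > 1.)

[9; 2, 2]

47 = 9*5 + 2
5 = 2*2 + 1
2 = 2*1 + 0  (stop)
So 47/5 = [9; 2, 2].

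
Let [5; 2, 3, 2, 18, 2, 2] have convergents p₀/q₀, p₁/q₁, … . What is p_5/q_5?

Using pₖ = aₖpₖ₋₁ + pₖ₋₂, qₖ = aₖqₖ₋₁ + qₖ₋₂ (with p₋₁=1, p₋₂=0, q₋₁=0, q₋₂=1):
  k=0: a=5, p=5, q=1
  k=1: a=2, p=11, q=2
  k=2: a=3, p=38, q=7
  k=3: a=2, p=87, q=16
  k=4: a=18, p=1604, q=295
  k=5: a=2, p=3295, q=606

3295/606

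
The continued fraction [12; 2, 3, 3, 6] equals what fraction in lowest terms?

Using pₖ = aₖpₖ₋₁ + pₖ₋₂ and qₖ = aₖqₖ₋₁ + qₖ₋₂:
  k=0: a=12, p=12, q=1
  k=1: a=2, p=25, q=2
  k=2: a=3, p=87, q=7
  k=3: a=3, p=286, q=23
  k=4: a=6, p=1803, q=145

1803/145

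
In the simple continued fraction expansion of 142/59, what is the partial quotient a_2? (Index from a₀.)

2

142 = 2·59 + 24   →  a_0 = 2
59 = 2·24 + 11   →  a_1 = 2
24 = 2·11 + 2   →  a_2 = 2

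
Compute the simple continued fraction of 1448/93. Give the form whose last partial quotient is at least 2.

1448 = 15*93 + 53
93 = 1*53 + 40
53 = 1*40 + 13
40 = 3*13 + 1
13 = 13*1 + 0  (stop)
So 1448/93 = [15; 1, 1, 3, 13].

[15; 1, 1, 3, 13]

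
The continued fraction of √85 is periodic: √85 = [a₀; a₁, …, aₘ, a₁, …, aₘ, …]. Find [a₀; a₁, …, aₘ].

[9; 4, 1, 1, 4, 18]

a₀ = ⌊√85⌋ = 9.
With m₀=0, d₀=1 and mₖ₊₁ = dₖaₖ − mₖ, dₖ₊₁ = (n − mₖ₊₁²)/dₖ, aₖ₊₁ = ⌊(a₀+mₖ₊₁)/dₖ₊₁⌋:
  k=1: m=9, d=4, a=4
  k=2: m=7, d=9, a=1
  k=3: m=2, d=9, a=1
  k=4: m=7, d=4, a=4
  k=5: m=9, d=1, a=18
d=1 and a=2a₀=18 at k=5, so the next step gives (m, d) = (9, 4) again — its k=1 value — and the period has length 5.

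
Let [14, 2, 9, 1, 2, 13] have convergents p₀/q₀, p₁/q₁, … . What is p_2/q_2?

275/19

Using pₖ = aₖpₖ₋₁ + pₖ₋₂, qₖ = aₖqₖ₋₁ + qₖ₋₂ (with p₋₁=1, p₋₂=0, q₋₁=0, q₋₂=1):
  k=0: a=14, p=14, q=1
  k=1: a=2, p=29, q=2
  k=2: a=9, p=275, q=19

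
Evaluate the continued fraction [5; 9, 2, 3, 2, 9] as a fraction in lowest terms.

7276/1425

Using pₖ = aₖpₖ₋₁ + pₖ₋₂ and qₖ = aₖqₖ₋₁ + qₖ₋₂:
  k=0: a=5, p=5, q=1
  k=1: a=9, p=46, q=9
  k=2: a=2, p=97, q=19
  k=3: a=3, p=337, q=66
  k=4: a=2, p=771, q=151
  k=5: a=9, p=7276, q=1425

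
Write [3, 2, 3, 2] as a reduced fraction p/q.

55/16

Using pₖ = aₖpₖ₋₁ + pₖ₋₂ and qₖ = aₖqₖ₋₁ + qₖ₋₂:
  k=0: a=3, p=3, q=1
  k=1: a=2, p=7, q=2
  k=2: a=3, p=24, q=7
  k=3: a=2, p=55, q=16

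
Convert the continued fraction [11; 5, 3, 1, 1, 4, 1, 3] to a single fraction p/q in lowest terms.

Fold from the inside: start with 3/1.
  1 + 1/3 = 4/3
  4 + 3/4 = 19/4
  1 + 4/19 = 23/19
  1 + 19/23 = 42/23
  3 + 23/42 = 149/42
  5 + 42/149 = 787/149
  11 + 149/787 = 8806/787

8806/787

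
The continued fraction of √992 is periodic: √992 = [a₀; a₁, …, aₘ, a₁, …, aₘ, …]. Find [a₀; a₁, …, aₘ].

[31; 2, 62]

a₀ = ⌊√992⌋ = 31.
With m₀=0, d₀=1 and mₖ₊₁ = dₖaₖ − mₖ, dₖ₊₁ = (n − mₖ₊₁²)/dₖ, aₖ₊₁ = ⌊(a₀+mₖ₊₁)/dₖ₊₁⌋:
  k=1: m=31, d=31, a=2
  k=2: m=31, d=1, a=62
d=1 and a=2a₀=62 at k=2, so the next step gives (m, d) = (31, 31) again — its k=1 value — and the period has length 2.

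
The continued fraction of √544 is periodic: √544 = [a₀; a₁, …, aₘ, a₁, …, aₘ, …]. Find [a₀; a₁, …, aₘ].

[23; 3, 11, 3, 46]

a₀ = ⌊√544⌋ = 23.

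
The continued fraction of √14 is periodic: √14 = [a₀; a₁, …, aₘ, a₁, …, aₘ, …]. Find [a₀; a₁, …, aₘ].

[3; 1, 2, 1, 6]

a₀ = ⌊√14⌋ = 3.
With m₀=0, d₀=1 and mₖ₊₁ = dₖaₖ − mₖ, dₖ₊₁ = (n − mₖ₊₁²)/dₖ, aₖ₊₁ = ⌊(a₀+mₖ₊₁)/dₖ₊₁⌋:
  k=1: m=3, d=5, a=1
  k=2: m=2, d=2, a=2
  k=3: m=2, d=5, a=1
  k=4: m=3, d=1, a=6
d=1 and a=2a₀=6 at k=4, so the next step gives (m, d) = (3, 5) again — its k=1 value — and the period has length 4.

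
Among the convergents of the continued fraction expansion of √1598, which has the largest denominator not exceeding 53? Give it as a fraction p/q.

1599/40

√1598 = [39; 1, 38, 1, 78, …] (period length 4).
Convergents:
  p_0/q_0 = 39/1
  p_1/q_1 = 40/1
  p_2/q_2 = 1559/39
  p_3/q_3 = 1599/40
  p_4/q_4 = 126281/3159
q_3 = 40 ≤ 53 < 3159 = q_4, so the answer is 1599/40.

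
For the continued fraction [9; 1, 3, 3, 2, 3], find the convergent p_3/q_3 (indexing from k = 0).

Using pₖ = aₖpₖ₋₁ + pₖ₋₂, qₖ = aₖqₖ₋₁ + qₖ₋₂ (with p₋₁=1, p₋₂=0, q₋₁=0, q₋₂=1):
  k=0: a=9, p=9, q=1
  k=1: a=1, p=10, q=1
  k=2: a=3, p=39, q=4
  k=3: a=3, p=127, q=13

127/13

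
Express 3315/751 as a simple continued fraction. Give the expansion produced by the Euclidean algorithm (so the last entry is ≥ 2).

[4; 2, 2, 2, 2, 3, 3, 2]

3315 = 4×751 + 311
751 = 2×311 + 129
311 = 2×129 + 53
129 = 2×53 + 23
53 = 2×23 + 7
23 = 3×7 + 2
7 = 3×2 + 1
2 = 2×1 + 0  (stop)
So 3315/751 = [4; 2, 2, 2, 2, 3, 3, 2].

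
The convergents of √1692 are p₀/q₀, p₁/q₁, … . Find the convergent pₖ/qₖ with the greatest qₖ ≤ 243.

√1692 = [41; 7, 2, 7, 82, …] (period length 4).
Convergents:
  p_0/q_0 = 41/1
  p_1/q_1 = 288/7
  p_2/q_2 = 617/15
  p_3/q_3 = 4607/112
  p_4/q_4 = 378391/9199
q_3 = 112 ≤ 243 < 9199 = q_4, so the answer is 4607/112.

4607/112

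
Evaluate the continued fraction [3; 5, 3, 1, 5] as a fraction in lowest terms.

386/121

Fold from the inside: start with 5/1.
  1 + 1/5 = 6/5
  3 + 5/6 = 23/6
  5 + 6/23 = 121/23
  3 + 23/121 = 386/121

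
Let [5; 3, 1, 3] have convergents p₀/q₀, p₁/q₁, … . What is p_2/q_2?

Using pₖ = aₖpₖ₋₁ + pₖ₋₂, qₖ = aₖqₖ₋₁ + qₖ₋₂ (with p₋₁=1, p₋₂=0, q₋₁=0, q₋₂=1):
  k=0: a=5, p=5, q=1
  k=1: a=3, p=16, q=3
  k=2: a=1, p=21, q=4

21/4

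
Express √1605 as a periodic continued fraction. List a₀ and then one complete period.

[40; 16, 80]

a₀ = ⌊√1605⌋ = 40.
With m₀=0, d₀=1 and mₖ₊₁ = dₖaₖ − mₖ, dₖ₊₁ = (n − mₖ₊₁²)/dₖ, aₖ₊₁ = ⌊(a₀+mₖ₊₁)/dₖ₊₁⌋:
  k=1: m=40, d=5, a=16
  k=2: m=40, d=1, a=80
d=1 and a=2a₀=80 at k=2, so the next step gives (m, d) = (40, 5) again — its k=1 value — and the period has length 2.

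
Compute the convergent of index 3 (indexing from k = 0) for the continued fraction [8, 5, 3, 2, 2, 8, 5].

Using pₖ = aₖpₖ₋₁ + pₖ₋₂, qₖ = aₖqₖ₋₁ + qₖ₋₂ (with p₋₁=1, p₋₂=0, q₋₁=0, q₋₂=1):
  k=0: a=8, p=8, q=1
  k=1: a=5, p=41, q=5
  k=2: a=3, p=131, q=16
  k=3: a=2, p=303, q=37

303/37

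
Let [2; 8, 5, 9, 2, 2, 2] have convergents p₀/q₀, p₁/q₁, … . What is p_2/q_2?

87/41

Using pₖ = aₖpₖ₋₁ + pₖ₋₂, qₖ = aₖqₖ₋₁ + qₖ₋₂ (with p₋₁=1, p₋₂=0, q₋₁=0, q₋₂=1):
  k=0: a=2, p=2, q=1
  k=1: a=8, p=17, q=8
  k=2: a=5, p=87, q=41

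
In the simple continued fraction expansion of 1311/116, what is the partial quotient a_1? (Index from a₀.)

3

1311 = 11·116 + 35   →  a_0 = 11
116 = 3·35 + 11   →  a_1 = 3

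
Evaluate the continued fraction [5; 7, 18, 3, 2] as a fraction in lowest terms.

Fold from the inside: start with 2/1.
  3 + 1/2 = 7/2
  18 + 2/7 = 128/7
  7 + 7/128 = 903/128
  5 + 128/903 = 4643/903

4643/903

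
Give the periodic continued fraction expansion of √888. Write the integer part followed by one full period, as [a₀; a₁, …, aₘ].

a₀ = ⌊√888⌋ = 29.
With m₀=0, d₀=1 and mₖ₊₁ = dₖaₖ − mₖ, dₖ₊₁ = (n − mₖ₊₁²)/dₖ, aₖ₊₁ = ⌊(a₀+mₖ₊₁)/dₖ₊₁⌋:
  k=1: m=29, d=47, a=1
  k=2: m=18, d=12, a=3
  k=3: m=18, d=47, a=1
  k=4: m=29, d=1, a=58
d=1 and a=2a₀=58 at k=4, so the next step gives (m, d) = (29, 47) again — its k=1 value — and the period has length 4.

[29; 1, 3, 1, 58]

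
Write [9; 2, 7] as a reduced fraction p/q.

142/15

Using pₖ = aₖpₖ₋₁ + pₖ₋₂ and qₖ = aₖqₖ₋₁ + qₖ₋₂:
  k=0: a=9, p=9, q=1
  k=1: a=2, p=19, q=2
  k=2: a=7, p=142, q=15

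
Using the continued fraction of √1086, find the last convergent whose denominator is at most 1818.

√1086 = [32; 1, 20, 1, 64, …] (period length 4).
Convergents:
  p_0/q_0 = 32/1
  p_1/q_1 = 33/1
  p_2/q_2 = 692/21
  p_3/q_3 = 725/22
  p_4/q_4 = 47092/1429
  p_5/q_5 = 47817/1451
  p_6/q_6 = 1003432/30449
q_5 = 1451 ≤ 1818 < 30449 = q_6, so the answer is 47817/1451.

47817/1451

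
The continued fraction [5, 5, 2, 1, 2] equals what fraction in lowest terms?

223/43

Fold from the inside: start with 2/1.
  1 + 1/2 = 3/2
  2 + 2/3 = 8/3
  5 + 3/8 = 43/8
  5 + 8/43 = 223/43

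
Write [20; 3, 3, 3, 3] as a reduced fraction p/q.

2213/109

Fold from the inside: start with 3/1.
  3 + 1/3 = 10/3
  3 + 3/10 = 33/10
  3 + 10/33 = 109/33
  20 + 33/109 = 2213/109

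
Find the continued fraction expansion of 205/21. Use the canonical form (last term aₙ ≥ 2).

[9; 1, 3, 5]

205 = 9·21 + 16
21 = 1·16 + 5
16 = 3·5 + 1
5 = 5·1 + 0  (stop)
So 205/21 = [9; 1, 3, 5].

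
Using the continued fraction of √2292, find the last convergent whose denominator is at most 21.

383/8

√2292 = [47; 1, 6, 1, 94, …] (period length 4).
Convergents:
  p_0/q_0 = 47/1
  p_1/q_1 = 48/1
  p_2/q_2 = 335/7
  p_3/q_3 = 383/8
  p_4/q_4 = 36337/759
q_3 = 8 ≤ 21 < 759 = q_4, so the answer is 383/8.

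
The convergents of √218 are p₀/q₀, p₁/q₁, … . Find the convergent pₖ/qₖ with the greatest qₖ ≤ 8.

√218 = [14; 1, 3, 3, 1, 28, …] (period length 5).
Convergents:
  p_0/q_0 = 14/1
  p_1/q_1 = 15/1
  p_2/q_2 = 59/4
  p_3/q_3 = 192/13
q_2 = 4 ≤ 8 < 13 = q_3, so the answer is 59/4.

59/4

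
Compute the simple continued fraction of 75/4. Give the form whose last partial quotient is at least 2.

75 = 18×4 + 3
4 = 1×3 + 1
3 = 3×1 + 0  (stop)
So 75/4 = [18; 1, 3].

[18; 1, 3]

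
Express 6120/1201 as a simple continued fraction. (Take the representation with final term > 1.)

[5; 10, 2, 3, 1, 12]

6120 = 5*1201 + 115
1201 = 10*115 + 51
115 = 2*51 + 13
51 = 3*13 + 12
13 = 1*12 + 1
12 = 12*1 + 0  (stop)
So 6120/1201 = [5; 10, 2, 3, 1, 12].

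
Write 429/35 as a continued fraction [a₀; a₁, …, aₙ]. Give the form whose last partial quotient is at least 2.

429 = 12*35 + 9
35 = 3*9 + 8
9 = 1*8 + 1
8 = 8*1 + 0  (stop)
So 429/35 = [12; 3, 1, 8].

[12; 3, 1, 8]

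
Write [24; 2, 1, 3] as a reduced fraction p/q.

268/11

Fold from the inside: start with 3/1.
  1 + 1/3 = 4/3
  2 + 3/4 = 11/4
  24 + 4/11 = 268/11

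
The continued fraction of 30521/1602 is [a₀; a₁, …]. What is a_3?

3

30521 = 19·1602 + 83   →  a_0 = 19
1602 = 19·83 + 25   →  a_1 = 19
83 = 3·25 + 8   →  a_2 = 3
25 = 3·8 + 1   →  a_3 = 3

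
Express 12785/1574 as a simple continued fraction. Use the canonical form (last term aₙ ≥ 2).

[8; 8, 6, 2, 3, 4]

12785 = 8·1574 + 193
1574 = 8·193 + 30
193 = 6·30 + 13
30 = 2·13 + 4
13 = 3·4 + 1
4 = 4·1 + 0  (stop)
So 12785/1574 = [8; 8, 6, 2, 3, 4].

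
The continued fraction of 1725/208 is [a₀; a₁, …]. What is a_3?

2

1725 = 8·208 + 61   →  a_0 = 8
208 = 3·61 + 25   →  a_1 = 3
61 = 2·25 + 11   →  a_2 = 2
25 = 2·11 + 3   →  a_3 = 2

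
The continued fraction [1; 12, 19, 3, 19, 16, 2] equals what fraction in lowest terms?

484337/447228

Fold from the inside: start with 2/1.
  16 + 1/2 = 33/2
  19 + 2/33 = 629/33
  3 + 33/629 = 1920/629
  19 + 629/1920 = 37109/1920
  12 + 1920/37109 = 447228/37109
  1 + 37109/447228 = 484337/447228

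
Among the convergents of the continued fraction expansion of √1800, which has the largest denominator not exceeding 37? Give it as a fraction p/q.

√1800 = [42; 2, 2, 1, 8, 1, 2, 2, 84, …] (period length 8).
Convergents:
  p_0/q_0 = 42/1
  p_1/q_1 = 85/2
  p_2/q_2 = 212/5
  p_3/q_3 = 297/7
  p_4/q_4 = 2588/61
q_3 = 7 ≤ 37 < 61 = q_4, so the answer is 297/7.

297/7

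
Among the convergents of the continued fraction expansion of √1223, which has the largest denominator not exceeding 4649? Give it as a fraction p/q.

85645/2449

√1223 = [34; 1, 33, 1, 68, …] (period length 4).
Convergents:
  p_0/q_0 = 34/1
  p_1/q_1 = 35/1
  p_2/q_2 = 1189/34
  p_3/q_3 = 1224/35
  p_4/q_4 = 84421/2414
  p_5/q_5 = 85645/2449
  p_6/q_6 = 2910706/83231
q_5 = 2449 ≤ 4649 < 83231 = q_6, so the answer is 85645/2449.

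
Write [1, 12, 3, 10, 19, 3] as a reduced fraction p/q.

Using pₖ = aₖpₖ₋₁ + pₖ₋₂ and qₖ = aₖqₖ₋₁ + qₖ₋₂:
  k=0: a=1, p=1, q=1
  k=1: a=12, p=13, q=12
  k=2: a=3, p=40, q=37
  k=3: a=10, p=413, q=382
  k=4: a=19, p=7887, q=7295
  k=5: a=3, p=24074, q=22267

24074/22267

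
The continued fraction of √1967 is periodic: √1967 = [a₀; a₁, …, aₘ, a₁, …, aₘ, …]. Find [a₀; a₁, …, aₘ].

[44; 2, 1, 5, 1, 2, 88]

a₀ = ⌊√1967⌋ = 44.
With m₀=0, d₀=1 and mₖ₊₁ = dₖaₖ − mₖ, dₖ₊₁ = (n − mₖ₊₁²)/dₖ, aₖ₊₁ = ⌊(a₀+mₖ₊₁)/dₖ₊₁⌋:
  k=1: m=44, d=31, a=2
  k=2: m=18, d=53, a=1
  k=3: m=35, d=14, a=5
  k=4: m=35, d=53, a=1
  k=5: m=18, d=31, a=2
  k=6: m=44, d=1, a=88
d=1 and a=2a₀=88 at k=6, so the next step gives (m, d) = (44, 31) again — its k=1 value — and the period has length 6.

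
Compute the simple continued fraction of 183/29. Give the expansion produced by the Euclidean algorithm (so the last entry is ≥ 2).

183 = 6*29 + 9
29 = 3*9 + 2
9 = 4*2 + 1
2 = 2*1 + 0  (stop)
So 183/29 = [6; 3, 4, 2].

[6; 3, 4, 2]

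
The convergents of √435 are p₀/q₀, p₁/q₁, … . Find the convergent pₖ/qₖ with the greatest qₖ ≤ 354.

√435 = [20; 1, 5, 1, 40, …] (period length 4).
Convergents:
  p_0/q_0 = 20/1
  p_1/q_1 = 21/1
  p_2/q_2 = 125/6
  p_3/q_3 = 146/7
  p_4/q_4 = 5965/286
  p_5/q_5 = 6111/293
  p_6/q_6 = 36520/1751
q_5 = 293 ≤ 354 < 1751 = q_6, so the answer is 6111/293.

6111/293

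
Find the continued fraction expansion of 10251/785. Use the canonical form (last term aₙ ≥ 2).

10251 = 13×785 + 46
785 = 17×46 + 3
46 = 15×3 + 1
3 = 3×1 + 0  (stop)
So 10251/785 = [13; 17, 15, 3].

[13; 17, 15, 3]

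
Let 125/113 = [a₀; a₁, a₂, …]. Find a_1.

9

125 = 1·113 + 12   →  a_0 = 1
113 = 9·12 + 5   →  a_1 = 9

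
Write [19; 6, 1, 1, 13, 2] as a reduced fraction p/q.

6991/365

Fold from the inside: start with 2/1.
  13 + 1/2 = 27/2
  1 + 2/27 = 29/27
  1 + 27/29 = 56/29
  6 + 29/56 = 365/56
  19 + 56/365 = 6991/365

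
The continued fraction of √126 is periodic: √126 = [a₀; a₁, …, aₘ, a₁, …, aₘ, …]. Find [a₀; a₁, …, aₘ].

a₀ = ⌊√126⌋ = 11.

[11; 4, 2, 4, 22]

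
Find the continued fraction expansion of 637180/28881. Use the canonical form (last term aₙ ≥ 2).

637180 = 22*28881 + 1798
28881 = 16*1798 + 113
1798 = 15*113 + 103
113 = 1*103 + 10
103 = 10*10 + 3
10 = 3*3 + 1
3 = 3*1 + 0  (stop)
So 637180/28881 = [22; 16, 15, 1, 10, 3, 3].

[22; 16, 15, 1, 10, 3, 3]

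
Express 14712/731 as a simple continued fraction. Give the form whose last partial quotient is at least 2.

14712 = 20·731 + 92
731 = 7·92 + 87
92 = 1·87 + 5
87 = 17·5 + 2
5 = 2·2 + 1
2 = 2·1 + 0  (stop)
So 14712/731 = [20; 7, 1, 17, 2, 2].

[20; 7, 1, 17, 2, 2]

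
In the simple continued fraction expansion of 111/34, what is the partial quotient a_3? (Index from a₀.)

111 = 3·34 + 9   →  a_0 = 3
34 = 3·9 + 7   →  a_1 = 3
9 = 1·7 + 2   →  a_2 = 1
7 = 3·2 + 1   →  a_3 = 3

3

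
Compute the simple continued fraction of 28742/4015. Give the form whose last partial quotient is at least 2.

[7; 6, 3, 3, 3, 19]

28742 = 7×4015 + 637
4015 = 6×637 + 193
637 = 3×193 + 58
193 = 3×58 + 19
58 = 3×19 + 1
19 = 19×1 + 0  (stop)
So 28742/4015 = [7; 6, 3, 3, 3, 19].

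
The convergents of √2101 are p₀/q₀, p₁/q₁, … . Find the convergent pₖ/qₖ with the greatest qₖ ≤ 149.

√2101 = [45; 1, 5, 8, 5, 1, 90, …] (period length 6).
Convergents:
  p_0/q_0 = 45/1
  p_1/q_1 = 46/1
  p_2/q_2 = 275/6
  p_3/q_3 = 2246/49
  p_4/q_4 = 11505/251
q_3 = 49 ≤ 149 < 251 = q_4, so the answer is 2246/49.

2246/49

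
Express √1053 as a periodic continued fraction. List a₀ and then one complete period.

a₀ = ⌊√1053⌋ = 32.
With m₀=0, d₀=1 and mₖ₊₁ = dₖaₖ − mₖ, dₖ₊₁ = (n − mₖ₊₁²)/dₖ, aₖ₊₁ = ⌊(a₀+mₖ₊₁)/dₖ₊₁⌋:
  k=1: m=32, d=29, a=2
  k=2: m=26, d=13, a=4
  k=3: m=26, d=29, a=2
  k=4: m=32, d=1, a=64
d=1 and a=2a₀=64 at k=4, so the next step gives (m, d) = (32, 29) again — its k=1 value — and the period has length 4.

[32; 2, 4, 2, 64]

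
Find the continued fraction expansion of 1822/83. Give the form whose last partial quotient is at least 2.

1822 = 21·83 + 79
83 = 1·79 + 4
79 = 19·4 + 3
4 = 1·3 + 1
3 = 3·1 + 0  (stop)
So 1822/83 = [21; 1, 19, 1, 3].

[21; 1, 19, 1, 3]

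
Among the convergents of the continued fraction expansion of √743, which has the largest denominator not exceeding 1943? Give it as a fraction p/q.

√743 = [27; 3, 1, 7, 27, 7, 1, 3, 54, …] (period length 8).
Convergents:
  p_0/q_0 = 27/1
  p_1/q_1 = 82/3
  p_2/q_2 = 109/4
  p_3/q_3 = 845/31
  p_4/q_4 = 22924/841
  p_5/q_5 = 161313/5918
q_4 = 841 ≤ 1943 < 5918 = q_5, so the answer is 22924/841.

22924/841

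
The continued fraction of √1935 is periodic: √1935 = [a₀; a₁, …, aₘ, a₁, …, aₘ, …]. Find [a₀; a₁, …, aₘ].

[43; 1, 86]

a₀ = ⌊√1935⌋ = 43.
With m₀=0, d₀=1 and mₖ₊₁ = dₖaₖ − mₖ, dₖ₊₁ = (n − mₖ₊₁²)/dₖ, aₖ₊₁ = ⌊(a₀+mₖ₊₁)/dₖ₊₁⌋:
  k=1: m=43, d=86, a=1
  k=2: m=43, d=1, a=86
d=1 and a=2a₀=86 at k=2, so the next step gives (m, d) = (43, 86) again — its k=1 value — and the period has length 2.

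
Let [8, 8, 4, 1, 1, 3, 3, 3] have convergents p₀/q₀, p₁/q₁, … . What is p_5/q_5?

Using pₖ = aₖpₖ₋₁ + pₖ₋₂, qₖ = aₖqₖ₋₁ + qₖ₋₂ (with p₋₁=1, p₋₂=0, q₋₁=0, q₋₂=1):
  k=0: a=8, p=8, q=1
  k=1: a=8, p=65, q=8
  k=2: a=4, p=268, q=33
  k=3: a=1, p=333, q=41
  k=4: a=1, p=601, q=74
  k=5: a=3, p=2136, q=263

2136/263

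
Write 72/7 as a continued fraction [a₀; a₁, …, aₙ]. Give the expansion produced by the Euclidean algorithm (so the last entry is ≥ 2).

72 = 10*7 + 2
7 = 3*2 + 1
2 = 2*1 + 0  (stop)
So 72/7 = [10; 3, 2].

[10; 3, 2]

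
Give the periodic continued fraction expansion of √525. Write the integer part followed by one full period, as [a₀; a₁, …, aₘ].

[22; 1, 10, 2, 10, 1, 44]

a₀ = ⌊√525⌋ = 22.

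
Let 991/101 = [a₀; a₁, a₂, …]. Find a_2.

4

991 = 9·101 + 82   →  a_0 = 9
101 = 1·82 + 19   →  a_1 = 1
82 = 4·19 + 6   →  a_2 = 4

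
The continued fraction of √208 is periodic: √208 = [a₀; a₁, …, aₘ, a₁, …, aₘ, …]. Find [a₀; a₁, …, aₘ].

a₀ = ⌊√208⌋ = 14.
With m₀=0, d₀=1 and mₖ₊₁ = dₖaₖ − mₖ, dₖ₊₁ = (n − mₖ₊₁²)/dₖ, aₖ₊₁ = ⌊(a₀+mₖ₊₁)/dₖ₊₁⌋:
  k=1: m=14, d=12, a=2
  k=2: m=10, d=9, a=2
  k=3: m=8, d=16, a=1
  k=4: m=8, d=9, a=2
  k=5: m=10, d=12, a=2
  k=6: m=14, d=1, a=28
d=1 and a=2a₀=28 at k=6, so the next step gives (m, d) = (14, 12) again — its k=1 value — and the period has length 6.

[14; 2, 2, 1, 2, 2, 28]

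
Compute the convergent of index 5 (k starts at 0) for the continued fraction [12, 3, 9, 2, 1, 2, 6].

Using pₖ = aₖpₖ₋₁ + pₖ₋₂, qₖ = aₖqₖ₋₁ + qₖ₋₂ (with p₋₁=1, p₋₂=0, q₋₁=0, q₋₂=1):
  k=0: a=12, p=12, q=1
  k=1: a=3, p=37, q=3
  k=2: a=9, p=345, q=28
  k=3: a=2, p=727, q=59
  k=4: a=1, p=1072, q=87
  k=5: a=2, p=2871, q=233

2871/233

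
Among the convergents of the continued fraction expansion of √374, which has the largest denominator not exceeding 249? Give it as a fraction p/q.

3365/174

√374 = [19; 2, 1, 18, 1, 2, 38, …] (period length 6).
Convergents:
  p_0/q_0 = 19/1
  p_1/q_1 = 39/2
  p_2/q_2 = 58/3
  p_3/q_3 = 1083/56
  p_4/q_4 = 1141/59
  p_5/q_5 = 3365/174
  p_6/q_6 = 129011/6671
q_5 = 174 ≤ 249 < 6671 = q_6, so the answer is 3365/174.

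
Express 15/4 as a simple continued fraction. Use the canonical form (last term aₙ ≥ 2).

[3; 1, 3]

15 = 3*4 + 3
4 = 1*3 + 1
3 = 3*1 + 0  (stop)
So 15/4 = [3; 1, 3].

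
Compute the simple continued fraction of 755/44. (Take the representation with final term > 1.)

[17; 6, 3, 2]

755 = 17·44 + 7
44 = 6·7 + 2
7 = 3·2 + 1
2 = 2·1 + 0  (stop)
So 755/44 = [17; 6, 3, 2].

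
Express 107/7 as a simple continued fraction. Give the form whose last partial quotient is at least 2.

[15; 3, 2]

107 = 15×7 + 2
7 = 3×2 + 1
2 = 2×1 + 0  (stop)
So 107/7 = [15; 3, 2].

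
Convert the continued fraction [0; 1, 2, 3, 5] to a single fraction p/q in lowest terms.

37/53

Using pₖ = aₖpₖ₋₁ + pₖ₋₂ and qₖ = aₖqₖ₋₁ + qₖ₋₂:
  k=0: a=0, p=0, q=1
  k=1: a=1, p=1, q=1
  k=2: a=2, p=2, q=3
  k=3: a=3, p=7, q=10
  k=4: a=5, p=37, q=53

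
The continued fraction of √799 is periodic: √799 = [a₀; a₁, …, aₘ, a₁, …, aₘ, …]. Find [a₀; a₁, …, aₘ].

a₀ = ⌊√799⌋ = 28.
With m₀=0, d₀=1 and mₖ₊₁ = dₖaₖ − mₖ, dₖ₊₁ = (n − mₖ₊₁²)/dₖ, aₖ₊₁ = ⌊(a₀+mₖ₊₁)/dₖ₊₁⌋:
  k=1: m=28, d=15, a=3
  k=2: m=17, d=34, a=1
  k=3: m=17, d=15, a=3
  k=4: m=28, d=1, a=56
d=1 and a=2a₀=56 at k=4, so the next step gives (m, d) = (28, 15) again — its k=1 value — and the period has length 4.

[28; 3, 1, 3, 56]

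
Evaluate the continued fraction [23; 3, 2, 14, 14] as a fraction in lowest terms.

33091/1421

Using pₖ = aₖpₖ₋₁ + pₖ₋₂ and qₖ = aₖqₖ₋₁ + qₖ₋₂:
  k=0: a=23, p=23, q=1
  k=1: a=3, p=70, q=3
  k=2: a=2, p=163, q=7
  k=3: a=14, p=2352, q=101
  k=4: a=14, p=33091, q=1421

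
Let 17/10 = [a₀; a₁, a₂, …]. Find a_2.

2

17 = 1·10 + 7   →  a_0 = 1
10 = 1·7 + 3   →  a_1 = 1
7 = 2·3 + 1   →  a_2 = 2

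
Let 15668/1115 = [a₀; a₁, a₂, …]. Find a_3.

15668 = 14·1115 + 58   →  a_0 = 14
1115 = 19·58 + 13   →  a_1 = 19
58 = 4·13 + 6   →  a_2 = 4
13 = 2·6 + 1   →  a_3 = 2

2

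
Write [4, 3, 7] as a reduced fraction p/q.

Fold from the inside: start with 7/1.
  3 + 1/7 = 22/7
  4 + 7/22 = 95/22

95/22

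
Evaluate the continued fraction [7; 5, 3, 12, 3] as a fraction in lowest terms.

Fold from the inside: start with 3/1.
  12 + 1/3 = 37/3
  3 + 3/37 = 114/37
  5 + 37/114 = 607/114
  7 + 114/607 = 4363/607

4363/607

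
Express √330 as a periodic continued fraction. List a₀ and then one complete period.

[18; 6, 36]

a₀ = ⌊√330⌋ = 18.
With m₀=0, d₀=1 and mₖ₊₁ = dₖaₖ − mₖ, dₖ₊₁ = (n − mₖ₊₁²)/dₖ, aₖ₊₁ = ⌊(a₀+mₖ₊₁)/dₖ₊₁⌋:
  k=1: m=18, d=6, a=6
  k=2: m=18, d=1, a=36
d=1 and a=2a₀=36 at k=2, so the next step gives (m, d) = (18, 6) again — its k=1 value — and the period has length 2.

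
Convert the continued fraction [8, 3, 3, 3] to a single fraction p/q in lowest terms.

274/33

Using pₖ = aₖpₖ₋₁ + pₖ₋₂ and qₖ = aₖqₖ₋₁ + qₖ₋₂:
  k=0: a=8, p=8, q=1
  k=1: a=3, p=25, q=3
  k=2: a=3, p=83, q=10
  k=3: a=3, p=274, q=33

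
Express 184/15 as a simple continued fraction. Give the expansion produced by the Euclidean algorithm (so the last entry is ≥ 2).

184 = 12·15 + 4
15 = 3·4 + 3
4 = 1·3 + 1
3 = 3·1 + 0  (stop)
So 184/15 = [12; 3, 1, 3].

[12; 3, 1, 3]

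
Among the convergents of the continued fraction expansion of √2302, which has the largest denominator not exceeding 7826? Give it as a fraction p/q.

221040/4607

√2302 = [47; 1, 46, 1, 94, …] (period length 4).
Convergents:
  p_0/q_0 = 47/1
  p_1/q_1 = 48/1
  p_2/q_2 = 2255/47
  p_3/q_3 = 2303/48
  p_4/q_4 = 218737/4559
  p_5/q_5 = 221040/4607
  p_6/q_6 = 10386577/216481
q_5 = 4607 ≤ 7826 < 216481 = q_6, so the answer is 221040/4607.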